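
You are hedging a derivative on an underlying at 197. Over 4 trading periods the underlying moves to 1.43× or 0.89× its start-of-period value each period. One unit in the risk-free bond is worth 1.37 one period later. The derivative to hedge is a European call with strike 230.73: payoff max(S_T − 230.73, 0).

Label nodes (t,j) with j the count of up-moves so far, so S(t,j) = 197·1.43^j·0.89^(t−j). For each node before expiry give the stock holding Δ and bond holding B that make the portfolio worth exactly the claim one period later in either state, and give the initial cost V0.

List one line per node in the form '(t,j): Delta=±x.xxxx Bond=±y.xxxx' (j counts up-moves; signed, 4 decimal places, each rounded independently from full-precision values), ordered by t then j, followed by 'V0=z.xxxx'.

The replicating-portfolio and risk-neutral prices coincide; use p* = (1.37−0.89)/(1.43−0.89) = 0.8889 for the latter.
At expiry t=4: V(4,0)=0.0000, V(4,1)=0.0000, V(4,2)=88.3638, V(4,3)=281.9712, V(4,4)=593.0484
Node (3,0) S=138.8789: V=(p*·0.0000+(1−p*)·0.0000)/1.37=0.0000; Δ=(0.0000−0.0000)/(198.5968−123.6022)=0.0000; B=V−Δ·S=0.0000
Node (3,1) S=223.1425: V=(p*·88.3638+(1−p*)·0.0000)/1.37=57.3325; Δ=(88.3638−0.0000)/(319.0938−198.5968)=0.7333; B=V−Δ·S=-106.3041
Node (3,2) S=358.5323: V=(p*·281.9712+(1−p*)·88.3638)/1.37=190.1163; Δ=(281.9712−88.3638)/(512.7012−319.0938)=1.0000; B=V−Δ·S=-168.4161
Node (3,3) S=576.0688: V=(p*·593.0484+(1−p*)·281.9712)/1.37=407.6527; Δ=(593.0484−281.9712)/(823.7784−512.7012)=1.0000; B=V−Δ·S=-168.4161
Node (2,0) S=156.0437: V=(p*·57.3325+(1−p*)·0.0000)/1.37=37.1987; Δ=(57.3325−0.0000)/(223.1425−138.8789)=0.6804; B=V−Δ·S=-68.9726
Node (2,1) S=250.7219: V=(p*·190.1163+(1−p*)·57.3325)/1.37=128.0018; Δ=(190.1163−57.3325)/(358.5323−223.1425)=0.9808; B=V−Δ·S=-117.8940
Node (2,2) S=402.8453: V=(p*·407.6527+(1−p*)·190.1163)/1.37=279.9139; Δ=(407.6527−190.1163)/(576.0688−358.5323)=1.0000; B=V−Δ·S=-122.9314
Node (1,0) S=175.3300: V=(p*·128.0018+(1−p*)·37.1987)/1.37=86.0676; Δ=(128.0018−37.1987)/(250.7219−156.0437)=0.9591; B=V−Δ·S=-82.0863
Node (1,1) S=281.7100: V=(p*·279.9139+(1−p*)·128.0018)/1.37=191.9962; Δ=(279.9139−128.0018)/(402.8453−250.7219)=0.9986; B=V−Δ·S=-89.3224
Node (0,0) S=197.0000: V=(p*·191.9962+(1−p*)·86.0676)/1.37=131.5521; Δ=(191.9962−86.0676)/(281.7100−175.3300)=0.9958; B=V−Δ·S=-64.6120
The time-0 hedge costs 131.5521, which is the no-arbitrage price.

(0,0): Delta=0.9958 Bond=-64.6120
(1,0): Delta=0.9591 Bond=-82.0863
(1,1): Delta=0.9986 Bond=-89.3224
(2,0): Delta=0.6804 Bond=-68.9726
(2,1): Delta=0.9808 Bond=-117.8940
(2,2): Delta=1.0000 Bond=-122.9314
(3,0): Delta=0.0000 Bond=0.0000
(3,1): Delta=0.7333 Bond=-106.3041
(3,2): Delta=1.0000 Bond=-168.4161
(3,3): Delta=1.0000 Bond=-168.4161
V0=131.5521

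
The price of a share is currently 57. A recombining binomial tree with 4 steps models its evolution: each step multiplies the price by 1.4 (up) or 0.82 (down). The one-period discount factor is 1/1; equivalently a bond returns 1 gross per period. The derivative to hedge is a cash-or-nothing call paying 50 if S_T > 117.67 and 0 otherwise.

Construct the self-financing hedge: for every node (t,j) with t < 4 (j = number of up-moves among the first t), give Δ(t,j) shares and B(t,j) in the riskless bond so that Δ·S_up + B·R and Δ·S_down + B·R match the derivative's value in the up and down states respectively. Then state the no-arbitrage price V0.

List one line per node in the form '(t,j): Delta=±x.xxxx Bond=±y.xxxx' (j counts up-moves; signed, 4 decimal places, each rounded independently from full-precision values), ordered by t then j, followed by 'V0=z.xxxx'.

(0,0): Delta=0.3014 Bond=-12.5918
(1,0): Delta=0.1776 Bond=-6.8084
(1,1): Delta=0.4624 Bond=-25.4438
(2,0): Delta=0.0000 Bond=0.0000
(2,1): Delta=0.4089 Bond=-21.9382
(2,2): Delta=0.5322 Bond=-33.2342
(3,0): Delta=0.0000 Bond=0.0000
(3,1): Delta=0.0000 Bond=0.0000
(3,2): Delta=0.9410 Bond=-70.6897
(3,3): Delta=0.0000 Bond=50.0000
V0=4.5866

The replicating-portfolio and risk-neutral prices coincide; use p* = (1−0.82)/(1.4−0.82) = 0.3103 for the latter.
Terminal values V(4,·): V(4,0)=0.0000, V(4,1)=0.0000, V(4,2)=0.0000, V(4,3)=50.0000, V(4,4)=50.0000
Node (3,0) S=31.4280: V=(p*·0.0000+(1−p*)·0.0000)/1=0.0000; Δ=(0.0000−0.0000)/(43.9992−25.7709)=0.0000; B=V−Δ·S=0.0000
Node (3,1) S=53.6575: V=(p*·0.0000+(1−p*)·0.0000)/1=0.0000; Δ=(0.0000−0.0000)/(75.1205−43.9992)=0.0000; B=V−Δ·S=0.0000
Node (3,2) S=91.6104: V=(p*·50.0000+(1−p*)·0.0000)/1=15.5172; Δ=(50.0000−0.0000)/(128.2546−75.1205)=0.9410; B=V−Δ·S=-70.6897
Node (3,3) S=156.4080: V=(p*·50.0000+(1−p*)·50.0000)/1=50.0000; Δ=(50.0000−50.0000)/(218.9712−128.2546)=0.0000; B=V−Δ·S=50.0000
Node (2,0) S=38.3268: V=(p*·0.0000+(1−p*)·0.0000)/1=0.0000; Δ=(0.0000−0.0000)/(53.6575−31.4280)=0.0000; B=V−Δ·S=0.0000
Node (2,1) S=65.4360: V=(p*·15.5172+(1−p*)·0.0000)/1=4.8157; Δ=(15.5172−0.0000)/(91.6104−53.6575)=0.4089; B=V−Δ·S=-21.9382
Node (2,2) S=111.7200: V=(p*·50.0000+(1−p*)·15.5172)/1=26.2188; Δ=(50.0000−15.5172)/(156.4080−91.6104)=0.5322; B=V−Δ·S=-33.2342
Node (1,0) S=46.7400: V=(p*·4.8157+(1−p*)·0.0000)/1=1.4945; Δ=(4.8157−0.0000)/(65.4360−38.3268)=0.1776; B=V−Δ·S=-6.8084
Node (1,1) S=79.8000: V=(p*·26.2188+(1−p*)·4.8157)/1=11.4580; Δ=(26.2188−4.8157)/(111.7200−65.4360)=0.4624; B=V−Δ·S=-25.4438
Node (0,0) S=57.0000: V=(p*·11.4580+(1−p*)·1.4945)/1=4.5866; Δ=(11.4580−1.4945)/(79.8000−46.7400)=0.3014; B=V−Δ·S=-12.5918
Root portfolio cost Δ·57+B reproduces V0=4.5866.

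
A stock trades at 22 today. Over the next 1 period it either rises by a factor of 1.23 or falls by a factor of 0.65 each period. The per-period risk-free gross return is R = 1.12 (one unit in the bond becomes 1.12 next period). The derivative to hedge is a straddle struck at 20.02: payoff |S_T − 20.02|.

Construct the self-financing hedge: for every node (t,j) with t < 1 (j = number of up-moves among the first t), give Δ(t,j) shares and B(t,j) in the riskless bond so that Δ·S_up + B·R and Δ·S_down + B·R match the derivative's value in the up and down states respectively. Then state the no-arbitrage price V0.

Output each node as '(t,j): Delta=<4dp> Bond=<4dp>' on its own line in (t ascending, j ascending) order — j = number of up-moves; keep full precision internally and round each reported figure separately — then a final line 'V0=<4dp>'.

(0,0): Delta=0.1034 Bond=3.7863
V0=6.0622

The replicating-portfolio and risk-neutral prices coincide; use p* = (1.12−0.65)/(1.23−0.65) = 0.8103 for the latter.
Terminal payoffs: V(1,0)=5.7200, V(1,1)=7.0400
Node (0,0) S=22.0000: V=(p*·7.0400+(1−p*)·5.7200)/1.12=6.0622; Δ=(7.0400−5.7200)/(27.0600−14.3000)=0.1034; B=V−Δ·S=3.7863
Self-financing check: at every node Δ·S+B equals the discounted successor values.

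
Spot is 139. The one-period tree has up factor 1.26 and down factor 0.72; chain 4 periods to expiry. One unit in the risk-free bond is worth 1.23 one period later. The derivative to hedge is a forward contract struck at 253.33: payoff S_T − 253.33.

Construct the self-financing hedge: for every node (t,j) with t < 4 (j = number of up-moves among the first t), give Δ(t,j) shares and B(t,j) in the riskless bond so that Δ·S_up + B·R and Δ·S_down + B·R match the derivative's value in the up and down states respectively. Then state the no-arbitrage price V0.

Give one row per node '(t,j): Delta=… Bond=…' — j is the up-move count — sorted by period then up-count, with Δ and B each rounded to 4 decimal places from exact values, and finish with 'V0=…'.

(0,0): Delta=1.0000 Bond=-110.6792
(1,0): Delta=1.0000 Bond=-136.1355
(1,1): Delta=1.0000 Bond=-136.1355
(2,0): Delta=1.0000 Bond=-167.4466
(2,1): Delta=1.0000 Bond=-167.4466
(2,2): Delta=1.0000 Bond=-167.4466
(3,0): Delta=1.0000 Bond=-205.9593
(3,1): Delta=1.0000 Bond=-205.9593
(3,2): Delta=1.0000 Bond=-205.9593
(3,3): Delta=1.0000 Bond=-205.9593
V0=28.3208

No-arbitrage ⇒ martingale measure with p* = (R−d)/(u−d) = 0.9444.
Payoff layer (t=4): V(4,0)=-215.9753, V(4,1)=-187.9593, V(4,2)=-138.9314, V(4,3)=-53.1324, V(4,4)=97.0159
Node (3,0) S=51.8815: V=(p*·-187.9593+(1−p*)·-215.9753)/1.23=-154.0779; Δ=(-187.9593−-215.9753)/(65.3707−37.3547)=1.0000; B=V−Δ·S=-205.9593
Node (3,1) S=90.7926: V=(p*·-138.9314+(1−p*)·-187.9593)/1.23=-115.1668; Δ=(-138.9314−-187.9593)/(114.3986−65.3707)=1.0000; B=V−Δ·S=-205.9593
Node (3,2) S=158.8870: V=(p*·-53.1324+(1−p*)·-138.9314)/1.23=-47.0723; Δ=(-53.1324−-138.9314)/(200.1976−114.3986)=1.0000; B=V−Δ·S=-205.9593
Node (3,3) S=278.0523: V=(p*·97.0159+(1−p*)·-53.1324)/1.23=72.0929; Δ=(97.0159−-53.1324)/(350.3459−200.1976)=1.0000; B=V−Δ·S=-205.9593
Node (2,0) S=72.0576: V=(p*·-115.1668+(1−p*)·-154.0779)/1.23=-95.3890; Δ=(-115.1668−-154.0779)/(90.7926−51.8815)=1.0000; B=V−Δ·S=-167.4466
Node (2,1) S=126.1008: V=(p*·-47.0723+(1−p*)·-115.1668)/1.23=-41.3458; Δ=(-47.0723−-115.1668)/(158.8870−90.7926)=1.0000; B=V−Δ·S=-167.4466
Node (2,2) S=220.6764: V=(p*·72.0929+(1−p*)·-47.0723)/1.23=53.2298; Δ=(72.0929−-47.0723)/(278.0523−158.8870)=1.0000; B=V−Δ·S=-167.4466
Node (1,0) S=100.0800: V=(p*·-41.3458+(1−p*)·-95.3890)/1.23=-36.0555; Δ=(-41.3458−-95.3890)/(126.1008−72.0576)=1.0000; B=V−Δ·S=-136.1355
Node (1,1) S=175.1400: V=(p*·53.2298+(1−p*)·-41.3458)/1.23=39.0045; Δ=(53.2298−-41.3458)/(220.6764−126.1008)=1.0000; B=V−Δ·S=-136.1355
Node (0,0) S=139.0000: V=(p*·39.0045+(1−p*)·-36.0555)/1.23=28.3208; Δ=(39.0045−-36.0555)/(175.1400−100.0800)=1.0000; B=V−Δ·S=-110.6792
Self-financing check: at every node Δ·S+B equals the discounted successor values.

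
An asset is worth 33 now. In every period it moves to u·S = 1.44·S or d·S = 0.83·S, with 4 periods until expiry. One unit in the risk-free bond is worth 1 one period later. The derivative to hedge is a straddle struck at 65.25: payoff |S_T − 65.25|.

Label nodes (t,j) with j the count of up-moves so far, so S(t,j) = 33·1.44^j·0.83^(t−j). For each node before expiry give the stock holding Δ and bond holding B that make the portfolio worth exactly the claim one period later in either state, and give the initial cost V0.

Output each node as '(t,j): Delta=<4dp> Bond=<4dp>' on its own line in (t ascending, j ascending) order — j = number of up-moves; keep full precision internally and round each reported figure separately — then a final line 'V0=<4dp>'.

(0,0): Delta=-0.5946 Bond=54.8623
(1,0): Delta=-0.8463 Bond=61.7550
(1,1): Delta=-0.2192 Bond=37.0226
(2,0): Delta=-1.0000 Bond=65.2500
(2,1): Delta=-0.6169 Bond=52.7090
(2,2): Delta=0.3741 Bond=-3.5778
(3,0): Delta=-1.0000 Bond=65.2500
(3,1): Delta=-1.0000 Bond=65.2500
(3,2): Delta=-0.0454 Bond=20.2501
(3,3): Delta=1.0000 Bond=-65.2500
V0=35.2401

Under the risk-neutral measure, an up-move has probability p* = (R−d)/(u−d) = 0.2787 and values discount at R = 1.
Terminal values V(4,·): V(4,0)=49.5888, V(4,1)=38.0787, V(4,2)=18.1094, V(4,3)=16.5361, V(4,4)=76.6440
  t=3,j=0: stock 18.8690 → up 27.1713 (V=38.0787), down 15.6612 (V=49.5888). Price 46.3810; hedge Δ=-1.0000, bond B=65.2500.
  t=3,j=1: stock 32.7365 → up 47.1406 (V=18.1094), down 27.1713 (V=38.0787). Price 32.5135; hedge Δ=-1.0000, bond B=65.2500.
  t=3,j=2: stock 56.7959 → up 81.7861 (V=16.5361), down 47.1406 (V=18.1094). Price 17.6709; hedge Δ=-0.0454, bond B=20.2501.
  t=3,j=3: stock 98.5375 → up 141.8940 (V=76.6440), down 81.7861 (V=16.5361). Price 33.2875; hedge Δ=1.0000, bond B=-65.2500.
  t=2,j=0: stock 22.7337 → up 32.7365 (V=32.5135), down 18.8690 (V=46.3810). Price 42.5163; hedge Δ=-1.0000, bond B=65.2500.
  t=2,j=1: stock 39.4416 → up 56.7959 (V=17.6709), down 32.7365 (V=32.5135). Price 28.3770; hedge Δ=-0.6169, bond B=52.7090.
  t=2,j=2: stock 68.4288 → up 98.5375 (V=33.2875), down 56.7959 (V=17.6709). Price 22.0231; hedge Δ=0.3741, bond B=-3.5778.
  t=1,j=0: stock 27.3900 → up 39.4416 (V=28.3770), down 22.7337 (V=42.5163). Price 38.5758; hedge Δ=-0.8463, bond B=61.7550.
  t=1,j=1: stock 47.5200 → up 68.4288 (V=22.0231), down 39.4416 (V=28.3770). Price 26.6063; hedge Δ=-0.2192, bond B=37.0226.
  t=0,j=0: stock 33.0000 → up 47.5200 (V=26.6063), down 27.3900 (V=38.5758). Price 35.2401; hedge Δ=-0.5946, bond B=54.8623.
Check: Δ(0,0)·S0 + B(0,0) = 35.2401 = V0.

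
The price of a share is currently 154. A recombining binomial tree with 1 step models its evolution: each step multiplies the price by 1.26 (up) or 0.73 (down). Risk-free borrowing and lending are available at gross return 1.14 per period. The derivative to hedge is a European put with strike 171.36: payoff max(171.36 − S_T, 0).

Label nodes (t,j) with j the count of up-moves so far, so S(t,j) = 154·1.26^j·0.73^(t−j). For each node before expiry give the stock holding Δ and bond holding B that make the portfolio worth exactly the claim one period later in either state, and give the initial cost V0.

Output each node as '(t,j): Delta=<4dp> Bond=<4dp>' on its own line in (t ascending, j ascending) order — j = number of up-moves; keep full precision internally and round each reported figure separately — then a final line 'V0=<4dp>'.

Risk-neutral probability p* = (R−d)/(u−d) = (1.14−0.73)/(1.26−0.73) = 0.7736.
At expiry t=1: V(1,0)=58.9400, V(1,1)=0.0000
Node (0,0) S=154.0000: V=(p*·0.0000+(1−p*)·58.9400)/1.14=11.7061; Δ=(0.0000−58.9400)/(194.0400−112.4200)=-0.7221; B=V−Δ·S=122.9136
The time-0 hedge costs 11.7061, which is the no-arbitrage price.

(0,0): Delta=-0.7221 Bond=122.9136
V0=11.7061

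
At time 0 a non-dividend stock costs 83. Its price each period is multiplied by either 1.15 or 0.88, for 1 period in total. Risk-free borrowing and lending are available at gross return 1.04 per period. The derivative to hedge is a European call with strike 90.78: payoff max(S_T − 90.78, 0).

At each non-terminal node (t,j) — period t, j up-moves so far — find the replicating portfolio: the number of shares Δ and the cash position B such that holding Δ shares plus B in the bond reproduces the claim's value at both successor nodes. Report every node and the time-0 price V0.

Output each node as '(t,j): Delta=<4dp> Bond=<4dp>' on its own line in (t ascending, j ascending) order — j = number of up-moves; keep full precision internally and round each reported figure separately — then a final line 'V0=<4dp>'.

Under the risk-neutral measure, an up-move has probability p* = (R−d)/(u−d) = 0.5926 and values discount at R = 1.04.
Terminal payoffs: V(1,0)=0.0000, V(1,1)=4.6700
(0,0): S=83.0000. Δ = (V_up−V_dn)/(S_up−S_dn) = (4.6700−0.0000)/(95.4500−73.0400) = 0.2084. V = [p*·4.6700 + (1−p*)·0.0000]/1.04 = 2.6610. B = V − Δ·S = -14.6353.
Self-financing check: at every node Δ·S+B equals the discounted successor values.

(0,0): Delta=0.2084 Bond=-14.6353
V0=2.6610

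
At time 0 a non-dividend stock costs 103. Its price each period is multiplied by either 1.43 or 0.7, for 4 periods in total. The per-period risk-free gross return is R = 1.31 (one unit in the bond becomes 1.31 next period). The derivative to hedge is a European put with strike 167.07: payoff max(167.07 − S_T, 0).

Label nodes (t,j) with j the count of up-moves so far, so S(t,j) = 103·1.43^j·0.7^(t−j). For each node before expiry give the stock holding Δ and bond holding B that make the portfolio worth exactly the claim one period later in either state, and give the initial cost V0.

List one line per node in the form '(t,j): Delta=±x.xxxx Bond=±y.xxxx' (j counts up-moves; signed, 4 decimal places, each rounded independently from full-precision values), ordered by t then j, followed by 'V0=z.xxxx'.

(0,0): Delta=-0.1519 Bond=18.7226
(1,0): Delta=-0.6617 Bond=61.2816
(1,1): Delta=-0.1028 Bond=17.2962
(2,0): Delta=-1.0000 Bond=97.3545
(2,1): Delta=-0.6291 Bond=76.9197
(2,2): Delta=-0.0521 Bond=11.9835
(3,0): Delta=-1.0000 Bond=127.5344
(3,1): Delta=-1.0000 Bond=127.5344
(3,2): Delta=-0.5934 Bond=95.4987
(3,3): Delta=0.0000 Bond=0.0000
V0=3.0779

The replicating-portfolio and risk-neutral prices coincide; use p* = (1.31−0.7)/(1.43−0.7) = 0.8356 for the latter.
At expiry t=4: V(4,0)=142.3397, V(4,1)=116.5495, V(4,2)=63.8639, V(4,3)=0.0000, V(4,4)=0.0000
(3,0): S=35.3290. Δ = (V_up−V_dn)/(S_up−S_dn) = (116.5495−142.3397)/(50.5205−24.7303) = -1.0000. V = [p*·116.5495 + (1−p*)·142.3397]/1.31 = 92.2054. B = V − Δ·S = 127.5344.
(3,1): S=72.1721. Δ = (V_up−V_dn)/(S_up−S_dn) = (63.8639−116.5495)/(103.2061−50.5205) = -1.0000. V = [p*·63.8639 + (1−p*)·116.5495]/1.31 = 55.3623. B = V − Δ·S = 127.5344.
(3,2): S=147.4373. Δ = (V_up−V_dn)/(S_up−S_dn) = (0.0000−63.8639)/(210.8353−103.2061) = -0.5934. V = [p*·0.0000 + (1−p*)·63.8639]/1.31 = 8.0139. B = V − Δ·S = 95.4987.
(3,3): S=301.1933. Δ = (V_up−V_dn)/(S_up−S_dn) = (0.0000−0.0000)/(430.7064−210.8353) = 0.0000. V = [p*·0.0000 + (1−p*)·0.0000]/1.31 = 0.0000. B = V − Δ·S = 0.0000.
(2,0): S=50.4700. Δ = (V_up−V_dn)/(S_up−S_dn) = (55.3623−92.2054)/(72.1721−35.3290) = -1.0000. V = [p*·55.3623 + (1−p*)·92.2054]/1.31 = 46.8845. B = V − Δ·S = 97.3545.
(2,1): S=103.1030. Δ = (V_up−V_dn)/(S_up−S_dn) = (8.0139−55.3623)/(147.4373−72.1721) = -0.6291. V = [p*·8.0139 + (1−p*)·55.3623]/1.31 = 12.0589. B = V − Δ·S = 76.9197.
(2,2): S=210.6247. Δ = (V_up−V_dn)/(S_up−S_dn) = (0.0000−8.0139)/(301.1933−147.4373) = -0.0521. V = [p*·0.0000 + (1−p*)·8.0139]/1.31 = 1.0056. B = V − Δ·S = 11.9835.
(1,0): S=72.1000. Δ = (V_up−V_dn)/(S_up−S_dn) = (12.0589−46.8845)/(103.1030−50.4700) = -0.6617. V = [p*·12.0589 + (1−p*)·46.8845]/1.31 = 13.5753. B = V − Δ·S = 61.2816.
(1,1): S=147.2900. Δ = (V_up−V_dn)/(S_up−S_dn) = (1.0056−12.0589)/(210.6247−103.1030) = -0.1028. V = [p*·1.0056 + (1−p*)·12.0589]/1.31 = 2.1546. B = V − Δ·S = 17.2962.
(0,0): S=103.0000. Δ = (V_up−V_dn)/(S_up−S_dn) = (2.1546−13.5753)/(147.2900−72.1000) = -0.1519. V = [p*·2.1546 + (1−p*)·13.5753]/1.31 = 3.0779. B = V − Δ·S = 18.7226.
Root portfolio cost Δ·103+B reproduces V0=3.0779.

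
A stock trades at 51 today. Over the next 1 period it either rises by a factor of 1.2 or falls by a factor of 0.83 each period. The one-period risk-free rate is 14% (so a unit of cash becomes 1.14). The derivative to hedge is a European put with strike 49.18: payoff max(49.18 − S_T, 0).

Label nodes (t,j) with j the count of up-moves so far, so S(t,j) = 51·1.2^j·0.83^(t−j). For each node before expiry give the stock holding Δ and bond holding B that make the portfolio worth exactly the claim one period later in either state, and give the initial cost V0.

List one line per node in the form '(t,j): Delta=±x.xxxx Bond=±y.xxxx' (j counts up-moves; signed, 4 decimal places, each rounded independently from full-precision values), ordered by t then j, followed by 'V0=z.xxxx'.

Under the risk-neutral measure, an up-move has probability p* = (R−d)/(u−d) = 0.8378 and values discount at R = 1.14.
Terminal payoffs: V(1,0)=6.8500, V(1,1)=0.0000
  t=0,j=0: stock 51.0000 → up 61.2000 (V=0.0000), down 42.3300 (V=6.8500). Price 0.9744; hedge Δ=-0.3630, bond B=19.4879.
Each (Δ,B) replicates both successor values, so the strategy is self-financing and V0 is arbitrage-free.

(0,0): Delta=-0.3630 Bond=19.4879
V0=0.9744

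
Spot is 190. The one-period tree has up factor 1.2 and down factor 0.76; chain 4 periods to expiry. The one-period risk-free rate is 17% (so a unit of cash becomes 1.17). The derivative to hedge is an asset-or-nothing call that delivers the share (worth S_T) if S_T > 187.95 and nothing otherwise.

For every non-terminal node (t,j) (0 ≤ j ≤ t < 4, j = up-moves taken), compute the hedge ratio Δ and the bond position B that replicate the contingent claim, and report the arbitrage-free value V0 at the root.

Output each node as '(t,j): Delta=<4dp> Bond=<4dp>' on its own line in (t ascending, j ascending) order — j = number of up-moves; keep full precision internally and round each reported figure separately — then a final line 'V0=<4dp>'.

Risk-neutral probability p* = (R−d)/(u−d) = (1.17−0.76)/(1.2−0.76) = 0.9318.
At expiry t=4: V(4,0)=0.0000, V(4,1)=0.0000, V(4,2)=0.0000, V(4,3)=249.5232, V(4,4)=393.9840
(3,0): S=83.4054. Δ = (V_up−V_dn)/(S_up−S_dn) = (0.0000−0.0000)/(100.0865−63.3881) = 0.0000. V = [p*·0.0000 + (1−p*)·0.0000]/1.17 = 0.0000. B = V − Δ·S = 0.0000.
(3,1): S=131.6928. Δ = (V_up−V_dn)/(S_up−S_dn) = (0.0000−0.0000)/(158.0314−100.0865) = 0.0000. V = [p*·0.0000 + (1−p*)·0.0000]/1.17 = 0.0000. B = V − Δ·S = 0.0000.
(3,2): S=207.9360. Δ = (V_up−V_dn)/(S_up−S_dn) = (249.5232−0.0000)/(249.5232−158.0314) = 2.7273. V = [p*·249.5232 + (1−p*)·0.0000]/1.17 = 198.7267. B = V − Δ·S = -368.3715.
(3,3): S=328.3200. Δ = (V_up−V_dn)/(S_up−S_dn) = (393.9840−249.5232)/(393.9840−249.5232) = 1.0000. V = [p*·393.9840 + (1−p*)·249.5232]/1.17 = 328.3200. B = V − Δ·S = 0.0000.
(2,0): S=109.7440. Δ = (V_up−V_dn)/(S_up−S_dn) = (0.0000−0.0000)/(131.6928−83.4054) = 0.0000. V = [p*·0.0000 + (1−p*)·0.0000]/1.17 = 0.0000. B = V − Δ·S = 0.0000.
(2,1): S=173.2800. Δ = (V_up−V_dn)/(S_up−S_dn) = (198.7267−0.0000)/(207.9360−131.6928) = 2.6065. V = [p*·198.7267 + (1−p*)·0.0000]/1.17 = 158.2711. B = V − Δ·S = -293.3805.
(2,2): S=273.6000. Δ = (V_up−V_dn)/(S_up−S_dn) = (328.3200−198.7267)/(328.3200−207.9360) = 1.0765. V = [p*·328.3200 + (1−p*)·198.7267]/1.17 = 273.0633. B = V − Δ·S = -21.4669.
(1,0): S=144.4000. Δ = (V_up−V_dn)/(S_up−S_dn) = (158.2711−0.0000)/(173.2800−109.7440) = 2.4910. V = [p*·158.2711 + (1−p*)·0.0000]/1.17 = 126.0512. B = V − Δ·S = -233.6558.
(1,1): S=228.0000. Δ = (V_up−V_dn)/(S_up−S_dn) = (273.0633−158.2711)/(273.6000−173.2800) = 1.1443. V = [p*·273.0633 + (1−p*)·158.2711]/1.17 = 226.6979. B = V − Δ·S = -34.1935.
(0,0): S=190.0000. Δ = (V_up−V_dn)/(S_up−S_dn) = (226.6979−126.0512)/(228.0000−144.4000) = 1.2039. V = [p*·226.6979 + (1−p*)·126.0512]/1.17 = 187.8937. B = V − Δ·S = -40.8489.
Check: Δ(0,0)·S0 + B(0,0) = 187.8937 = V0.

(0,0): Delta=1.2039 Bond=-40.8489
(1,0): Delta=2.4910 Bond=-233.6558
(1,1): Delta=1.1443 Bond=-34.1935
(2,0): Delta=0.0000 Bond=0.0000
(2,1): Delta=2.6065 Bond=-293.3805
(2,2): Delta=1.0765 Bond=-21.4669
(3,0): Delta=0.0000 Bond=0.0000
(3,1): Delta=0.0000 Bond=0.0000
(3,2): Delta=2.7273 Bond=-368.3715
(3,3): Delta=1.0000 Bond=0.0000
V0=187.8937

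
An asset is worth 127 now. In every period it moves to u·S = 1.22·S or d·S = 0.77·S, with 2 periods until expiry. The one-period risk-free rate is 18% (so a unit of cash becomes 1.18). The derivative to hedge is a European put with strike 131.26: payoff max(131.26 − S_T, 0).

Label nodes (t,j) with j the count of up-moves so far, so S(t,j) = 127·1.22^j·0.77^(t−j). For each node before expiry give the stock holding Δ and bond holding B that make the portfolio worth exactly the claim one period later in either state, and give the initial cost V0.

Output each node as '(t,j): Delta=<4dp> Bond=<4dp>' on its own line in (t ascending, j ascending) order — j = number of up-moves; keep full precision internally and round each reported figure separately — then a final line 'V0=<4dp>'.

The replicating-portfolio and risk-neutral prices coincide; use p* = (1.18−0.77)/(1.22−0.77) = 0.9111 for the latter.
Terminal payoffs: V(2,0)=55.9617, V(2,1)=11.9562, V(2,2)=0.0000
Node (1,0) S=97.7900: V=(p*·11.9562+(1−p*)·55.9617)/1.18=13.4473; Δ=(11.9562−55.9617)/(119.3038−75.2983)=-1.0000; B=V−Δ·S=111.2373
Node (1,1) S=154.9400: V=(p*·0.0000+(1−p*)·11.9562)/1.18=0.9007; Δ=(0.0000−11.9562)/(189.0268−119.3038)=-0.1715; B=V−Δ·S=27.4700
Node (0,0) S=127.0000: V=(p*·0.9007+(1−p*)·13.4473)/1.18=1.7084; Δ=(0.9007−13.4473)/(154.9400−97.7900)=-0.2195; B=V−Δ·S=29.5898
The time-0 hedge costs 1.7084, which is the no-arbitrage price.

(0,0): Delta=-0.2195 Bond=29.5898
(1,0): Delta=-1.0000 Bond=111.2373
(1,1): Delta=-0.1715 Bond=27.4700
V0=1.7084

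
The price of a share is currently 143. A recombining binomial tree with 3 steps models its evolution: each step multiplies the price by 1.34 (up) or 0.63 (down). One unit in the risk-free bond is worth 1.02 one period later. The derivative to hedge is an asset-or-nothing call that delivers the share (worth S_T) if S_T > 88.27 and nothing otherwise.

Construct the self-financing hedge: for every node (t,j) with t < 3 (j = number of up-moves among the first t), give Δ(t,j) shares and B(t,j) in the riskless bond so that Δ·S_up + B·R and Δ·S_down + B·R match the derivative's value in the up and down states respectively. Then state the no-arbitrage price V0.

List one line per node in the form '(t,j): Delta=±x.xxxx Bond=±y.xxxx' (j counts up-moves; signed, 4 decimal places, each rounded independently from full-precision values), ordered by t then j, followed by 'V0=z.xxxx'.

Since d<R<u, set p* = (R−d)/(u−d) = 0.5493; price each node as the discounted p*-expectation of its children.
Terminal values V(3,·): V(3,0)=0.0000, V(3,1)=0.0000, V(3,2)=161.7656, V(3,3)=344.0729
Node (2,0) S=56.7567: V=(p*·0.0000+(1−p*)·0.0000)/1.02=0.0000; Δ=(0.0000−0.0000)/(76.0540−35.7567)=0.0000; B=V−Δ·S=0.0000
Node (2,1) S=120.7206: V=(p*·161.7656+(1−p*)·0.0000)/1.02=87.1149; Δ=(161.7656−0.0000)/(161.7656−76.0540)=1.8873; B=V−Δ·S=-140.7240
Node (2,2) S=256.7708: V=(p*·344.0729+(1−p*)·161.7656)/1.02=256.7708; Δ=(344.0729−161.7656)/(344.0729−161.7656)=1.0000; B=V−Δ·S=0.0000
Node (1,0) S=90.0900: V=(p*·87.1149+(1−p*)·0.0000)/1.02=46.9136; Δ=(87.1149−0.0000)/(120.7206−56.7567)=1.3619; B=V−Δ·S=-75.7834
Node (1,1) S=191.6200: V=(p*·256.7708+(1−p*)·87.1149)/1.02=176.7707; Δ=(256.7708−87.1149)/(256.7708−120.7206)=1.2470; B=V−Δ·S=-62.1813
Node (0,0) S=143.0000: V=(p*·176.7707+(1−p*)·46.9136)/1.02=115.9251; Δ=(176.7707−46.9136)/(191.6200−90.0900)=1.2790; B=V−Δ·S=-66.9724
Root portfolio cost Δ·143+B reproduces V0=115.9251.

(0,0): Delta=1.2790 Bond=-66.9724
(1,0): Delta=1.3619 Bond=-75.7834
(1,1): Delta=1.2470 Bond=-62.1813
(2,0): Delta=0.0000 Bond=0.0000
(2,1): Delta=1.8873 Bond=-140.7240
(2,2): Delta=1.0000 Bond=0.0000
V0=115.9251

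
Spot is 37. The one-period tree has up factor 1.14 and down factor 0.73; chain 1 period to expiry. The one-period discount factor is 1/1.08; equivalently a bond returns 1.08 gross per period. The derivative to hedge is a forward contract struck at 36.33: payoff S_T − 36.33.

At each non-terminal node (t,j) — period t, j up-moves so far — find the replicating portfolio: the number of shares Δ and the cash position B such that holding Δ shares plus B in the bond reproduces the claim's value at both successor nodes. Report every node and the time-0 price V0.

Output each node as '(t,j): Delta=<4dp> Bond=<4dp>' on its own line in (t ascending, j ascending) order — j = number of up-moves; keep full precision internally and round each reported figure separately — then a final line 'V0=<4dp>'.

The replicating-portfolio and risk-neutral prices coincide; use p* = (1.08−0.73)/(1.14−0.73) = 0.8537 for the latter.
Terminal values V(1,·): V(1,0)=-9.3200, V(1,1)=5.8500
(0,0): S=37.0000. Δ = (V_up−V_dn)/(S_up−S_dn) = (5.8500−-9.3200)/(42.1800−27.0100) = 1.0000. V = [p*·5.8500 + (1−p*)·-9.3200]/1.08 = 3.3611. B = V − Δ·S = -33.6389.
Root portfolio cost Δ·37+B reproduces V0=3.3611.

(0,0): Delta=1.0000 Bond=-33.6389
V0=3.3611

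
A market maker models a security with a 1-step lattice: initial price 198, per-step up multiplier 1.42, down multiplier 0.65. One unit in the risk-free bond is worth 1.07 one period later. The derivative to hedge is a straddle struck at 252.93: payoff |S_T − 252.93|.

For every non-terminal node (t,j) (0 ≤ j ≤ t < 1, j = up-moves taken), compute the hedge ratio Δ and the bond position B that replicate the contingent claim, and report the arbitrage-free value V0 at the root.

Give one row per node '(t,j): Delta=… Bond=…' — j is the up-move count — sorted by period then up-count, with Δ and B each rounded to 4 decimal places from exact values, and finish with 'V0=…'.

(0,0): Delta=-0.6297 Bond=191.8402
V0=67.1648

Since d<R<u, set p* = (R−d)/(u−d) = 0.5455; price each node as the discounted p*-expectation of its children.
Payoff layer (t=1): V(1,0)=124.2300, V(1,1)=28.2300
(0,0): S=198.0000. Δ = (V_up−V_dn)/(S_up−S_dn) = (28.2300−124.2300)/(281.1600−128.7000) = -0.6297. V = [p*·28.2300 + (1−p*)·124.2300]/1.07 = 67.1648. B = V − Δ·S = 191.8402.
The time-0 hedge costs 67.1648, which is the no-arbitrage price.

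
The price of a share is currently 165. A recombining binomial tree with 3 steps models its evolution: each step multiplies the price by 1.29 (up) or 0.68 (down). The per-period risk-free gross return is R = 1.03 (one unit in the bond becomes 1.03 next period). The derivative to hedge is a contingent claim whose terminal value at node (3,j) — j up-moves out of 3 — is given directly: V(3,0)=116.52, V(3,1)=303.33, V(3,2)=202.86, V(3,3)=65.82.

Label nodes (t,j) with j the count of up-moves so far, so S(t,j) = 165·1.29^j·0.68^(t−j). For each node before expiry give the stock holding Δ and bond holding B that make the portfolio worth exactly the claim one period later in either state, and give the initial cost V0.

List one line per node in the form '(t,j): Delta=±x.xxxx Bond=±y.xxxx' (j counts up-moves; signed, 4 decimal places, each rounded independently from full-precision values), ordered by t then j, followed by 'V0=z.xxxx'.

(0,0): Delta=-0.5649 Bond=277.7972
(1,0): Delta=0.3118 Bond=187.7716
(1,1): Delta=-0.9082 Bond=359.1981
(2,0): Delta=4.0139 Bond=-89.0555
(2,1): Delta=-1.1380 Bond=403.2324
(2,2): Delta=-0.8182 Bond=345.2679
V0=184.5903

The replicating-portfolio and risk-neutral prices coincide; use p* = (1.03−0.68)/(1.29−0.68) = 0.5738 for the latter.
At expiry t=3: V(3,0)=116.5200, V(3,1)=303.3300, V(3,2)=202.8600, V(3,3)=65.8200
Node (2,0) S=76.2960: V=(p*·303.3300+(1−p*)·116.5200)/1.03=217.1904; Δ=(303.3300−116.5200)/(98.4218−51.8813)=4.0139; B=V−Δ·S=-89.0555
Node (2,1) S=144.7380: V=(p*·202.8600+(1−p*)·303.3300)/1.03=238.5275; Δ=(202.8600−303.3300)/(186.7120−98.4218)=-1.1380; B=V−Δ·S=403.2324
Node (2,2) S=274.5765: V=(p*·65.8200+(1−p*)·202.8600)/1.03=120.6121; Δ=(65.8200−202.8600)/(354.2037−186.7120)=-0.8182; B=V−Δ·S=345.2679
Node (1,0) S=112.2000: V=(p*·238.5275+(1−p*)·217.1904)/1.03=222.7504; Δ=(238.5275−217.1904)/(144.7380−76.2960)=0.3118; B=V−Δ·S=187.7716
Node (1,1) S=212.8500: V=(p*·120.6121+(1−p*)·238.5275)/1.03=165.8943; Δ=(120.6121−238.5275)/(274.5765−144.7380)=-0.9082; B=V−Δ·S=359.1981
Node (0,0) S=165.0000: V=(p*·165.8943+(1−p*)·222.7504)/1.03=184.5903; Δ=(165.8943−222.7504)/(212.8500−112.2000)=-0.5649; B=V−Δ·S=277.7972
The time-0 hedge costs 184.5903, which is the no-arbitrage price.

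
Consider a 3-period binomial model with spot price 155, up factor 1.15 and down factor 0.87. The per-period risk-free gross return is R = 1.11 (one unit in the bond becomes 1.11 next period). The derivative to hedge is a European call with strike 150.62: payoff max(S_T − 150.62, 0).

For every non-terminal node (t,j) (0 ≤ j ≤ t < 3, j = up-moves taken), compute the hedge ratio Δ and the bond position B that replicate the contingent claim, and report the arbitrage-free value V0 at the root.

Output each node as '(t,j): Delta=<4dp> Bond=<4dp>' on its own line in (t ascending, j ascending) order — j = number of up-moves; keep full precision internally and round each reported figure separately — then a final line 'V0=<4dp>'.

(0,0): Delta=0.9155 Bond=-96.3359
(1,0): Delta=0.5669 Bond=-59.9167
(1,1): Delta=0.9595 Bond=-114.7689
(2,0): Delta=0.0000 Bond=0.0000
(2,1): Delta=0.6384 Bond=-77.5921
(2,2): Delta=1.0000 Bond=-135.6937
V0=45.5740

Under the risk-neutral measure, an up-move has probability p* = (R−d)/(u−d) = 0.8571 and values discount at R = 1.11.
At expiry t=3: V(3,0)=0.0000, V(3,1)=0.0000, V(3,2)=27.7191, V(3,3)=85.1156
(2,0): S=117.3195. Δ = (V_up−V_dn)/(S_up−S_dn) = (0.0000−0.0000)/(134.9174−102.0680) = 0.0000. V = [p*·0.0000 + (1−p*)·0.0000]/1.11 = 0.0000. B = V − Δ·S = 0.0000.
(2,1): S=155.0775. Δ = (V_up−V_dn)/(S_up−S_dn) = (27.7191−0.0000)/(178.3391−134.9174) = 0.6384. V = [p*·27.7191 + (1−p*)·0.0000]/1.11 = 21.4047. B = V − Δ·S = -77.5921.
(2,2): S=204.9875. Δ = (V_up−V_dn)/(S_up−S_dn) = (85.1156−27.7191)/(235.7356−178.3391) = 1.0000. V = [p*·85.1156 + (1−p*)·27.7191]/1.11 = 69.2938. B = V − Δ·S = -135.6937.
(1,0): S=134.8500. Δ = (V_up−V_dn)/(S_up−S_dn) = (21.4047−0.0000)/(155.0775−117.3195) = 0.5669. V = [p*·21.4047 + (1−p*)·0.0000]/1.11 = 16.5287. B = V − Δ·S = -59.9167.
(1,1): S=178.2500. Δ = (V_up−V_dn)/(S_up−S_dn) = (69.2938−21.4047)/(204.9875−155.0775) = 0.9595. V = [p*·69.2938 + (1−p*)·21.4047]/1.11 = 56.2635. B = V − Δ·S = -114.7689.
(0,0): S=155.0000. Δ = (V_up−V_dn)/(S_up−S_dn) = (56.2635−16.5287)/(178.2500−134.8500) = 0.9155. V = [p*·56.2635 + (1−p*)·16.5287]/1.11 = 45.5740. B = V − Δ·S = -96.3359.
Each (Δ,B) replicates both successor values, so the strategy is self-financing and V0 is arbitrage-free.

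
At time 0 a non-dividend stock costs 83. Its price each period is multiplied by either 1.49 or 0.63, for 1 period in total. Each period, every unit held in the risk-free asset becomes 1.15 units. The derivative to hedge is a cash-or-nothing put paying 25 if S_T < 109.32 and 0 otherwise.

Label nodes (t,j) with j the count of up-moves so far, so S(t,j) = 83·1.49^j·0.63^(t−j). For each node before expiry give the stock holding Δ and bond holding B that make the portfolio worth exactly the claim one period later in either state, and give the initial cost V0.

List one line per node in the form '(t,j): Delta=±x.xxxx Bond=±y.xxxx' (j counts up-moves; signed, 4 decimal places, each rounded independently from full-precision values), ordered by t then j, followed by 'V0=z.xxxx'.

No-arbitrage ⇒ martingale measure with p* = (R−d)/(u−d) = 0.6047.
Payoff layer (t=1): V(1,0)=25.0000, V(1,1)=0.0000
Node (0,0) S=83.0000: V=(p*·0.0000+(1−p*)·25.0000)/1.15=8.5945; Δ=(0.0000−25.0000)/(123.6700−52.2900)=-0.3502; B=V−Δ·S=37.6643
Root portfolio cost Δ·83+B reproduces V0=8.5945.

(0,0): Delta=-0.3502 Bond=37.6643
V0=8.5945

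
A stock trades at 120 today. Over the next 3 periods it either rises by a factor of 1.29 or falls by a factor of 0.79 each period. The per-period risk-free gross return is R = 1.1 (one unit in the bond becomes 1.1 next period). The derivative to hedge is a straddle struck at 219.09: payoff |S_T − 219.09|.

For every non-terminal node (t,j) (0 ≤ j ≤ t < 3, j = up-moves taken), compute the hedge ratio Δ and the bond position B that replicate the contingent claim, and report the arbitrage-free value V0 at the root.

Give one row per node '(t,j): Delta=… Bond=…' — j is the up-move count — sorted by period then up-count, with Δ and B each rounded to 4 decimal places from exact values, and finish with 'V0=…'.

Risk-neutral probability p* = (R−d)/(u−d) = (1.1−0.79)/(1.29−0.79) = 0.6200.
Terminal values V(3,·): V(3,0)=159.9253, V(3,1)=122.4793, V(3,2)=61.3333, V(3,3)=38.5127
Node (2,0) S=74.8920: V=(p*·122.4793+(1−p*)·159.9253)/1.1=124.2807; Δ=(122.4793−159.9253)/(96.6107−59.1647)=-1.0000; B=V−Δ·S=199.1727
Node (2,1) S=122.2920: V=(p*·61.3333+(1−p*)·122.4793)/1.1=76.8807; Δ=(61.3333−122.4793)/(157.7567−96.6107)=-1.0000; B=V−Δ·S=199.1727
Node (2,2) S=199.6920: V=(p*·38.5127+(1−p*)·61.3333)/1.1=42.8950; Δ=(38.5127−61.3333)/(257.6027−157.7567)=-0.2286; B=V−Δ·S=88.5363
Node (1,0) S=94.8000: V=(p*·76.8807+(1−p*)·124.2807)/1.1=86.2661; Δ=(76.8807−124.2807)/(122.2920−74.8920)=-1.0000; B=V−Δ·S=181.0661
Node (1,1) S=154.8000: V=(p*·42.8950+(1−p*)·76.8807)/1.1=50.7360; Δ=(42.8950−76.8807)/(199.6920−122.2920)=-0.4391; B=V−Δ·S=118.7074
Node (0,0) S=120.0000: V=(p*·50.7360+(1−p*)·86.2661)/1.1=58.3977; Δ=(50.7360−86.2661)/(154.8000−94.8000)=-0.5922; B=V−Δ·S=129.4579
Root portfolio cost Δ·120+B reproduces V0=58.3977.

(0,0): Delta=-0.5922 Bond=129.4579
(1,0): Delta=-1.0000 Bond=181.0661
(1,1): Delta=-0.4391 Bond=118.7074
(2,0): Delta=-1.0000 Bond=199.1727
(2,1): Delta=-1.0000 Bond=199.1727
(2,2): Delta=-0.2286 Bond=88.5363
V0=58.3977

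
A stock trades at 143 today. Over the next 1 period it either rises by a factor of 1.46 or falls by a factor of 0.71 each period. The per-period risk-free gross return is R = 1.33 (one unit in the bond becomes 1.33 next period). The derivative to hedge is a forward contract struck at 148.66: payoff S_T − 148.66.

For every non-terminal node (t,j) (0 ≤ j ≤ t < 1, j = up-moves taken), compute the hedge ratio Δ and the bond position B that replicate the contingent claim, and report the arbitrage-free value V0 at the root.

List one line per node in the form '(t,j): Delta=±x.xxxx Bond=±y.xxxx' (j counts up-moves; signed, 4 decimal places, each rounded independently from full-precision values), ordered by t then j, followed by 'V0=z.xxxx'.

No-arbitrage ⇒ martingale measure with p* = (R−d)/(u−d) = 0.8267.
At expiry t=1: V(1,0)=-47.1300, V(1,1)=60.1200
  t=0,j=0: stock 143.0000 → up 208.7800 (V=60.1200), down 101.5300 (V=-47.1300). Price 31.2256; hedge Δ=1.0000, bond B=-111.7744.
Check: Δ(0,0)·S0 + B(0,0) = 31.2256 = V0.

(0,0): Delta=1.0000 Bond=-111.7744
V0=31.2256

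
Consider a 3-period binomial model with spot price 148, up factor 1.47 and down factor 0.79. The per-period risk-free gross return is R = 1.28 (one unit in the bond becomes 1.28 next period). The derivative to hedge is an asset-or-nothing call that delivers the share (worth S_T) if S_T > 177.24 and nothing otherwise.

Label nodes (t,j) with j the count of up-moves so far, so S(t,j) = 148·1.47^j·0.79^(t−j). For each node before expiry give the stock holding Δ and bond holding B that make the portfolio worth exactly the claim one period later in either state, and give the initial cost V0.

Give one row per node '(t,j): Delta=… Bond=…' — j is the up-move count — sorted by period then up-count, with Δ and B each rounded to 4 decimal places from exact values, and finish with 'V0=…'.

Risk-neutral probability p* = (R−d)/(u−d) = (1.28−0.79)/(1.47−0.79) = 0.7206.
At expiry t=3: V(3,0)=0.0000, V(3,1)=0.0000, V(3,2)=252.6524, V(3,3)=470.1254
  t=2,j=0: stock 92.3668 → up 135.7792 (V=0.0000), down 72.9698 (V=0.0000). Price 0.0000; hedge Δ=0.0000, bond B=0.0000.
  t=2,j=1: stock 171.8724 → up 252.6524 (V=252.6524), down 135.7792 (V=0.0000). Price 142.2331; hedge Δ=2.1618, bond B=-229.3146.
  t=2,j=2: stock 319.8132 → up 470.1254 (V=470.1254), down 252.6524 (V=252.6524). Price 319.8132; hedge Δ=1.0000, bond B=0.0000.
  t=1,j=0: stock 116.9200 → up 171.8724 (V=142.2331), down 92.3668 (V=0.0000). Price 80.0715; hedge Δ=1.7890, bond B=-129.0948.
  t=1,j=1: stock 217.5600 → up 319.8132 (V=319.8132), down 171.8724 (V=142.2331). Price 211.0900; hedge Δ=1.2003, bond B=-50.0572.
  t=0,j=0: stock 148.0000 → up 217.5600 (V=211.0900), down 116.9200 (V=80.0715). Price 136.3140; hedge Δ=1.3019, bond B=-56.3603.
Root portfolio cost Δ·148+B reproduces V0=136.3140.

(0,0): Delta=1.3019 Bond=-56.3603
(1,0): Delta=1.7890 Bond=-129.0948
(1,1): Delta=1.2003 Bond=-50.0572
(2,0): Delta=0.0000 Bond=0.0000
(2,1): Delta=2.1618 Bond=-229.3146
(2,2): Delta=1.0000 Bond=0.0000
V0=136.3140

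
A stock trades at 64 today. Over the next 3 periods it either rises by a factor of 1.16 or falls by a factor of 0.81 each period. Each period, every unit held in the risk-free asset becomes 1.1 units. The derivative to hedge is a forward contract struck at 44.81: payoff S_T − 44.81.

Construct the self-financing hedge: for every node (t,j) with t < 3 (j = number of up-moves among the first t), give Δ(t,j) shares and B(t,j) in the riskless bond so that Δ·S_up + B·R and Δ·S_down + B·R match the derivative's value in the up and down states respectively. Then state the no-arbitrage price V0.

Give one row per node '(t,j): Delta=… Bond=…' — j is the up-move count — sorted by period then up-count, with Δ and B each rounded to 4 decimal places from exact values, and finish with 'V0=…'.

Since d<R<u, set p* = (R−d)/(u−d) = 0.8286; price each node as the discounted p*-expectation of its children.
At expiry t=3: V(3,0)=-10.7978, V(3,1)=3.8989, V(3,2)=24.9459, V(3,3)=55.0873
(2,0): S=41.9904. Δ = (V_up−V_dn)/(S_up−S_dn) = (3.8989−-10.7978)/(48.7089−34.0122) = 1.0000. V = [p*·3.8989 + (1−p*)·-10.7978]/1.1 = 1.2540. B = V − Δ·S = -40.7364.
(2,1): S=60.1344. Δ = (V_up−V_dn)/(S_up−S_dn) = (24.9459−3.8989)/(69.7559−48.7089) = 1.0000. V = [p*·24.9459 + (1−p*)·3.8989]/1.1 = 19.3980. B = V − Δ·S = -40.7364.
(2,2): S=86.1184. Δ = (V_up−V_dn)/(S_up−S_dn) = (55.0873−24.9459)/(99.8973−69.7559) = 1.0000. V = [p*·55.0873 + (1−p*)·24.9459]/1.1 = 45.3820. B = V − Δ·S = -40.7364.
(1,0): S=51.8400. Δ = (V_up−V_dn)/(S_up−S_dn) = (19.3980−1.2540)/(60.1344−41.9904) = 1.0000. V = [p*·19.3980 + (1−p*)·1.2540]/1.1 = 14.8069. B = V − Δ·S = -37.0331.
(1,1): S=74.2400. Δ = (V_up−V_dn)/(S_up−S_dn) = (45.3820−19.3980)/(86.1184−60.1344) = 1.0000. V = [p*·45.3820 + (1−p*)·19.3980]/1.1 = 37.2069. B = V − Δ·S = -37.0331.
(0,0): S=64.0000. Δ = (V_up−V_dn)/(S_up−S_dn) = (37.2069−14.8069)/(74.2400−51.8400) = 1.0000. V = [p*·37.2069 + (1−p*)·14.8069]/1.1 = 30.3336. B = V − Δ·S = -33.6664.
Root portfolio cost Δ·64+B reproduces V0=30.3336.

(0,0): Delta=1.0000 Bond=-33.6664
(1,0): Delta=1.0000 Bond=-37.0331
(1,1): Delta=1.0000 Bond=-37.0331
(2,0): Delta=1.0000 Bond=-40.7364
(2,1): Delta=1.0000 Bond=-40.7364
(2,2): Delta=1.0000 Bond=-40.7364
V0=30.3336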